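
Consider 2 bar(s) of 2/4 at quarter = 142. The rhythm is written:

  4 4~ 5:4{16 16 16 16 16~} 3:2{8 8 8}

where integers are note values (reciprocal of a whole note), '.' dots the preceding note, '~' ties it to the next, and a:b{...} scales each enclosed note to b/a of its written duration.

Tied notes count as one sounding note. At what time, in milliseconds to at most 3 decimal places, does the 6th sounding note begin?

1. 0.0ms @ 0 + 422.535ms (1)
2. 422.535ms @ 1 + 507.042ms (6/5)
3. 929.577ms @ 11/5 + 84.507ms (1/5)
4. 1014.085ms @ 12/5 + 84.507ms (1/5)
5. 1098.592ms @ 13/5 + 84.507ms (1/5)
6. 1183.099ms @ 14/5 + 225.352ms (8/15)
7. 1408.451ms @ 10/3 + 140.845ms (1/3)
8. 1549.296ms @ 11/3 + 140.845ms (1/3)

note 6 onset = 14/5b = 1183.099ms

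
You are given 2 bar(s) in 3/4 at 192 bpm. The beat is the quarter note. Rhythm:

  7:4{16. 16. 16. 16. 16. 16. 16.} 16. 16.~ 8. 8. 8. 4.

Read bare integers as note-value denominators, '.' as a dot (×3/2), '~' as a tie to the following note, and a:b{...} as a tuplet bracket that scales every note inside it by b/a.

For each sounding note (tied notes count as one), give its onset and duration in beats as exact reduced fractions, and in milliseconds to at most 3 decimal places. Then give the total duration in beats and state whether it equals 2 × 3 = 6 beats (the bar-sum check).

1) 0.0ms=0b +66.964ms=3/14b
2) 66.964ms=3/14b +66.964ms=3/14b
3) 133.929ms=3/7b +66.964ms=3/14b
4) 200.893ms=9/14b +66.964ms=3/14b
5) 267.857ms=6/7b +66.964ms=3/14b
6) 334.821ms=15/14b +66.964ms=3/14b
7) 401.786ms=9/7b +66.964ms=3/14b
8) 468.75ms=3/2b +117.188ms=3/8b
9) 585.938ms=15/8b +351.562ms=9/8b
10) 937.5ms=3b +234.375ms=3/4b
11) 1171.875ms=15/4b +234.375ms=3/4b
12) 1406.25ms=9/2b +468.75ms=3/2b
Σ=6b of 6 (192bpm 3/4) — PASS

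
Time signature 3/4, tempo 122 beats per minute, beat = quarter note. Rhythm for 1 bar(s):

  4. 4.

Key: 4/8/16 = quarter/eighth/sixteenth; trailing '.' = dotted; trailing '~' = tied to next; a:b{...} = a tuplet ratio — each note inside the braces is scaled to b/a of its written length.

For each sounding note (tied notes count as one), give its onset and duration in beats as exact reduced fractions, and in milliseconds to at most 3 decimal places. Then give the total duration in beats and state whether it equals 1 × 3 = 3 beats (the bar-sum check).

1) 0.0ms=0b +737.705ms=3/2b
2) 737.705ms=3/2b +737.705ms=3/2b
Σ=3b of 3 (122bpm 3/4) — PASS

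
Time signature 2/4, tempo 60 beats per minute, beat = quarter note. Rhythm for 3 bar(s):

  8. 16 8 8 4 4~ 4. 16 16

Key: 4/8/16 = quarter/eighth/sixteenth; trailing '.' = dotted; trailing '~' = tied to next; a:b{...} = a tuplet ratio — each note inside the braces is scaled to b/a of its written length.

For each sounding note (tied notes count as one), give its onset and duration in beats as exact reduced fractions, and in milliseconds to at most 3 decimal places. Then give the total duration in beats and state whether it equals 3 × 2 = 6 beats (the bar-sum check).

1) 0.0ms=0b +750.0ms=3/4b
2) 750.0ms=3/4b +250.0ms=1/4b
3) 1000.0ms=1b +500.0ms=1/2b
4) 1500.0ms=3/2b +500.0ms=1/2b
5) 2000.0ms=2b +1000.0ms=1b
6) 3000.0ms=3b +2500.0ms=5/2b
7) 5500.0ms=11/2b +250.0ms=1/4b
8) 5750.0ms=23/4b +250.0ms=1/4b
Σ=6b of 6 (60bpm 2/4) — PASS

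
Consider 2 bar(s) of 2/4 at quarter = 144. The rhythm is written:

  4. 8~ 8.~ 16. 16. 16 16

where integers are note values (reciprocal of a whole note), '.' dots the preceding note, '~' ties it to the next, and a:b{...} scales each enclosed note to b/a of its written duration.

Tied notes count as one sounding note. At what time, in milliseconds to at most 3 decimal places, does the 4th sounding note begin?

1. 0.0ms @ 0 + 625.0ms (3/2)
2. 625.0ms @ 3/2 + 677.083ms (13/8)
3. 1302.083ms @ 25/8 + 156.25ms (3/8)
4. 1458.333ms @ 7/2 + 104.167ms (1/4)
5. 1562.5ms @ 15/4 + 104.167ms (1/4)

note 4 onset = 7/2b = 1458.333ms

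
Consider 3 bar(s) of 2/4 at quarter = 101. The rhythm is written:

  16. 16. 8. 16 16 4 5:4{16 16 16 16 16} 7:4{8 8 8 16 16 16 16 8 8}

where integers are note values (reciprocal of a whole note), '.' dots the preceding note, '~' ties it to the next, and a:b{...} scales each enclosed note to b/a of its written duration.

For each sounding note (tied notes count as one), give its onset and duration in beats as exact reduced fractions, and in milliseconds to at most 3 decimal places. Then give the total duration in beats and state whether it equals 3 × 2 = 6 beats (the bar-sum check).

1) 0.0ms=0b +222.772ms=3/8b
2) 222.772ms=3/8b +222.772ms=3/8b
3) 445.545ms=3/4b +445.545ms=3/4b
4) 891.089ms=3/2b +148.515ms=1/4b
5) 1039.604ms=7/4b +148.515ms=1/4b
6) 1188.119ms=2b +594.059ms=1b
7) 1782.178ms=3b +118.812ms=1/5b
8) 1900.99ms=16/5b +118.812ms=1/5b
9) 2019.802ms=17/5b +118.812ms=1/5b
10) 2138.614ms=18/5b +118.812ms=1/5b
11) 2257.426ms=19/5b +118.812ms=1/5b
12) 2376.238ms=4b +169.731ms=2/7b
13) 2545.969ms=30/7b +169.731ms=2/7b
14) 2715.7ms=32/7b +169.731ms=2/7b
15) 2885.431ms=34/7b +84.866ms=1/7b
16) 2970.297ms=5b +84.866ms=1/7b
17) 3055.163ms=36/7b +84.866ms=1/7b
18) 3140.028ms=37/7b +84.866ms=1/7b
19) 3224.894ms=38/7b +169.731ms=2/7b
20) 3394.625ms=40/7b +169.731ms=2/7b
Σ=6b of 6 (101bpm 2/4) — PASS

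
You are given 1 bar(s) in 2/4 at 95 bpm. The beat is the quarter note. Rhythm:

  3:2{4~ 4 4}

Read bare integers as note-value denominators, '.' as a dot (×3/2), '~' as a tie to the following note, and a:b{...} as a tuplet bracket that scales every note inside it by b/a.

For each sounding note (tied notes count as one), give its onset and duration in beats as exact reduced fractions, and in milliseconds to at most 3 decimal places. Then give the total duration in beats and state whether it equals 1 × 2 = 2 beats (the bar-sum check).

1) 0.0ms=0b +842.105ms=4/3b
2) 842.105ms=4/3b +421.053ms=2/3b
Σ=2b of 2 (95bpm 2/4) — PASS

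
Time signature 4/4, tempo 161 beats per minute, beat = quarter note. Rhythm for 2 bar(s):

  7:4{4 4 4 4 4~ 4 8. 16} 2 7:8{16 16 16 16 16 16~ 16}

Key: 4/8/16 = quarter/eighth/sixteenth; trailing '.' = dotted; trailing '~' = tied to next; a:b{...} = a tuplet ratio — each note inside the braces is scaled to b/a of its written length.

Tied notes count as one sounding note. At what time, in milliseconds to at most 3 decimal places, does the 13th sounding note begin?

1. 0.0ms @ 0 + 212.955ms (4/7)
2. 212.955ms @ 4/7 + 212.955ms (4/7)
3. 425.909ms @ 8/7 + 212.955ms (4/7)
4. 638.864ms @ 12/7 + 212.955ms (4/7)
5. 851.819ms @ 16/7 + 425.909ms (8/7)
6. 1277.728ms @ 24/7 + 159.716ms (3/7)
7. 1437.445ms @ 27/7 + 53.239ms (1/7)
8. 1490.683ms @ 4 + 745.342ms (2)
9. 2236.025ms @ 6 + 106.477ms (2/7)
10. 2342.502ms @ 44/7 + 106.477ms (2/7)
11. 2448.98ms @ 46/7 + 106.477ms (2/7)
12. 2555.457ms @ 48/7 + 106.477ms (2/7)
13. 2661.934ms @ 50/7 + 106.477ms (2/7)
14. 2768.412ms @ 52/7 + 212.955ms (4/7)

note 13 onset = 50/7b = 2661.934ms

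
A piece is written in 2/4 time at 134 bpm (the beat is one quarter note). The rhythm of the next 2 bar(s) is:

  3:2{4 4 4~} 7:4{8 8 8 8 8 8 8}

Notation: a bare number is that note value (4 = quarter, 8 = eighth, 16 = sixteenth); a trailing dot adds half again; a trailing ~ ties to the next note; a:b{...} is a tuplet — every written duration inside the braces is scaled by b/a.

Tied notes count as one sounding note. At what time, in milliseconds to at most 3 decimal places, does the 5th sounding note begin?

note 5 onset = 18/7b = 1151.386ms

1. 0.0ms @ 0 + 298.507ms (2/3)
2. 298.507ms @ 2/3 + 298.507ms (2/3)
3. 597.015ms @ 4/3 + 426.439ms (20/21)
4. 1023.454ms @ 16/7 + 127.932ms (2/7)
5. 1151.386ms @ 18/7 + 127.932ms (2/7)
6. 1279.318ms @ 20/7 + 127.932ms (2/7)
7. 1407.249ms @ 22/7 + 127.932ms (2/7)
8. 1535.181ms @ 24/7 + 127.932ms (2/7)
9. 1663.113ms @ 26/7 + 127.932ms (2/7)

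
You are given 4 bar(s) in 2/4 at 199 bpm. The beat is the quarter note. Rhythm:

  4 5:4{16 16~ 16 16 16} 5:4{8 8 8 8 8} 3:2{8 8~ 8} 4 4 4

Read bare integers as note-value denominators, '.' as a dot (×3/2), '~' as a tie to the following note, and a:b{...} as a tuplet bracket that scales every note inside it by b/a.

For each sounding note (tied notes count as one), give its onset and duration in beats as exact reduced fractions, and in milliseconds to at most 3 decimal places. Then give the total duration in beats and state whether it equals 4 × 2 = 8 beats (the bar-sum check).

1) 0.0ms=0b +301.508ms=1b
2) 301.508ms=1b +60.302ms=1/5b
3) 361.809ms=6/5b +120.603ms=2/5b
4) 482.412ms=8/5b +60.302ms=1/5b
5) 542.714ms=9/5b +60.302ms=1/5b
6) 603.015ms=2b +120.603ms=2/5b
7) 723.618ms=12/5b +120.603ms=2/5b
8) 844.221ms=14/5b +120.603ms=2/5b
9) 964.824ms=16/5b +120.603ms=2/5b
10) 1085.427ms=18/5b +120.603ms=2/5b
11) 1206.03ms=4b +100.503ms=1/3b
12) 1306.533ms=13/3b +201.005ms=2/3b
13) 1507.538ms=5b +301.508ms=1b
14) 1809.045ms=6b +301.508ms=1b
15) 2110.553ms=7b +301.508ms=1b
Σ=8b of 8 (199bpm 2/4) — PASS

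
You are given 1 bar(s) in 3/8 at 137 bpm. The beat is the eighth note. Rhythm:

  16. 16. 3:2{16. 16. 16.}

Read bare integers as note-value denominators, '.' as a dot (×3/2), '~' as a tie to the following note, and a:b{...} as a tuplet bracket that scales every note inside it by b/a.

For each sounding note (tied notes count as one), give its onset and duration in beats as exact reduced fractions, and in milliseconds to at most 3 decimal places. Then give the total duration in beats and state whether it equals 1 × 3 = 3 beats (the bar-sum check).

1) 0.0ms=0b +328.467ms=3/4b
2) 328.467ms=3/4b +328.467ms=3/4b
3) 656.934ms=3/2b +218.978ms=1/2b
4) 875.912ms=2b +218.978ms=1/2b
5) 1094.891ms=5/2b +218.978ms=1/2b
Σ=3b of 3 (137bpm 3/8) — PASS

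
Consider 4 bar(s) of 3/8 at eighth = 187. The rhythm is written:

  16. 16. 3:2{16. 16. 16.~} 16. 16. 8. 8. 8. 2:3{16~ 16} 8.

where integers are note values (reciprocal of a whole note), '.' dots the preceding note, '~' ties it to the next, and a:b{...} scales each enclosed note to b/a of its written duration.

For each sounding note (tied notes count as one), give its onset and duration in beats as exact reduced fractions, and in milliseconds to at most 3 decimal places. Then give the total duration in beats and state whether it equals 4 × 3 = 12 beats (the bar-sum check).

1) 0.0ms=0b +240.642ms=3/4b
2) 240.642ms=3/4b +240.642ms=3/4b
3) 481.283ms=3/2b +160.428ms=1/2b
4) 641.711ms=2b +160.428ms=1/2b
5) 802.139ms=5/2b +401.07ms=5/4b
6) 1203.209ms=15/4b +240.642ms=3/4b
7) 1443.85ms=9/2b +481.283ms=3/2b
8) 1925.134ms=6b +481.283ms=3/2b
9) 2406.417ms=15/2b +481.283ms=3/2b
10) 2887.701ms=9b +481.283ms=3/2b
11) 3368.984ms=21/2b +481.283ms=3/2b
Σ=12b of 12 (187bpm 3/8) — PASS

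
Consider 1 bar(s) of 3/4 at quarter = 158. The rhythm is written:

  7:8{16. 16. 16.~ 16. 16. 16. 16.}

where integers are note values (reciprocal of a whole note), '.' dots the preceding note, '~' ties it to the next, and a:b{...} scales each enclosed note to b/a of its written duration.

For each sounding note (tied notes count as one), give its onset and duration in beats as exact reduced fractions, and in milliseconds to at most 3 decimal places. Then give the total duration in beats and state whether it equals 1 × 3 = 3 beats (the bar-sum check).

1) 0.0ms=0b +162.749ms=3/7b
2) 162.749ms=3/7b +162.749ms=3/7b
3) 325.497ms=6/7b +325.497ms=6/7b
4) 650.995ms=12/7b +162.749ms=3/7b
5) 813.743ms=15/7b +162.749ms=3/7b
6) 976.492ms=18/7b +162.749ms=3/7b
Σ=3b of 3 (158bpm 3/4) — PASS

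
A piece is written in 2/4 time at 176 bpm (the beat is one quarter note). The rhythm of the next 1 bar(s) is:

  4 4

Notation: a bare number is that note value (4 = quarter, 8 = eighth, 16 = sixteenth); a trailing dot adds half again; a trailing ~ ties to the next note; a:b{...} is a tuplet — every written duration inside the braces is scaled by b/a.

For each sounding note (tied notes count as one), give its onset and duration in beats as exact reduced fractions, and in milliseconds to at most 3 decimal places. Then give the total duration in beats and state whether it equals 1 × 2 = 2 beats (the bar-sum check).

1) 0.0ms=0b +340.909ms=1b
2) 340.909ms=1b +340.909ms=1b
Σ=2b of 2 (176bpm 2/4) — PASS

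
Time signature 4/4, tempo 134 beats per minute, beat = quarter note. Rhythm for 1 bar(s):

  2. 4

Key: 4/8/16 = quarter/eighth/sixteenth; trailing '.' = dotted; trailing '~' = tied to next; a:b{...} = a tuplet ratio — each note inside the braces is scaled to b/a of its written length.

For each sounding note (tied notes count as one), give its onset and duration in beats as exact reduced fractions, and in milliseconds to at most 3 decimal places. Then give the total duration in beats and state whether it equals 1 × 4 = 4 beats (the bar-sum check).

1) 0.0ms=0b +1343.284ms=3b
2) 1343.284ms=3b +447.761ms=1b
Σ=4b of 4 (134bpm 4/4) — PASS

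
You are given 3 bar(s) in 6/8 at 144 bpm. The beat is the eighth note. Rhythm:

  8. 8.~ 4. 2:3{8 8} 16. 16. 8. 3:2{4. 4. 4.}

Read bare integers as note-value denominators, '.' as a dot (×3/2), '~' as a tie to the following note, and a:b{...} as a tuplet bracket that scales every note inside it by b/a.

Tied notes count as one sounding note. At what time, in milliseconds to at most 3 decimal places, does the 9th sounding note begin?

note 9 onset = 14b = 5833.333ms

1. 0.0ms @ 0 + 625.0ms (3/2)
2. 625.0ms @ 3/2 + 1875.0ms (9/2)
3. 2500.0ms @ 6 + 625.0ms (3/2)
4. 3125.0ms @ 15/2 + 625.0ms (3/2)
5. 3750.0ms @ 9 + 312.5ms (3/4)
6. 4062.5ms @ 39/4 + 312.5ms (3/4)
7. 4375.0ms @ 21/2 + 625.0ms (3/2)
8. 5000.0ms @ 12 + 833.333ms (2)
9. 5833.333ms @ 14 + 833.333ms (2)
10. 6666.667ms @ 16 + 833.333ms (2)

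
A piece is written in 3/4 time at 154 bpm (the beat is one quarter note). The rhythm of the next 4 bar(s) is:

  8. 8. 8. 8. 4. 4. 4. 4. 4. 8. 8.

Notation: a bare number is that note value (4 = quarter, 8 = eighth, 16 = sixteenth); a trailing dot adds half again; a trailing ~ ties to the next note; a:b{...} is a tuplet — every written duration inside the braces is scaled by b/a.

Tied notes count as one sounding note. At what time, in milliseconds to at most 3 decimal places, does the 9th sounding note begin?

note 9 onset = 9b = 3506.494ms

1. 0.0ms @ 0 + 292.208ms (3/4)
2. 292.208ms @ 3/4 + 292.208ms (3/4)
3. 584.416ms @ 3/2 + 292.208ms (3/4)
4. 876.623ms @ 9/4 + 292.208ms (3/4)
5. 1168.831ms @ 3 + 584.416ms (3/2)
6. 1753.247ms @ 9/2 + 584.416ms (3/2)
7. 2337.662ms @ 6 + 584.416ms (3/2)
8. 2922.078ms @ 15/2 + 584.416ms (3/2)
9. 3506.494ms @ 9 + 584.416ms (3/2)
10. 4090.909ms @ 21/2 + 292.208ms (3/4)
11. 4383.117ms @ 45/4 + 292.208ms (3/4)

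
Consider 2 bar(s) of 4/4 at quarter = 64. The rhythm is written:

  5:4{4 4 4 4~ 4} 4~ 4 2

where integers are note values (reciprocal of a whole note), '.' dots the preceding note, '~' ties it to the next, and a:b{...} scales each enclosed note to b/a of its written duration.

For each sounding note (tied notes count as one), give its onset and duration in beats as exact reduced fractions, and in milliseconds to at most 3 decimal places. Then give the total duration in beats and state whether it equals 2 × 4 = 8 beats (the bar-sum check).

1) 0.0ms=0b +750.0ms=4/5b
2) 750.0ms=4/5b +750.0ms=4/5b
3) 1500.0ms=8/5b +750.0ms=4/5b
4) 2250.0ms=12/5b +1500.0ms=8/5b
5) 3750.0ms=4b +1875.0ms=2b
6) 5625.0ms=6b +1875.0ms=2b
Σ=8b of 8 (64bpm 4/4) — PASS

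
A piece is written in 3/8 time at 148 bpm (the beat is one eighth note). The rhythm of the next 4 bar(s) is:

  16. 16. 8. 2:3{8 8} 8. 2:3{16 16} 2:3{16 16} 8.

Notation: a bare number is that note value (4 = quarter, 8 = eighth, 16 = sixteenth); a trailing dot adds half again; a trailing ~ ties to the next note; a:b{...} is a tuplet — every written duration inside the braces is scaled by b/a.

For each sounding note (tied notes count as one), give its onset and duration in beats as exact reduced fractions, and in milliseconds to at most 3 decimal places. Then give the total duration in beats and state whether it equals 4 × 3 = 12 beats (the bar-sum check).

1) 0.0ms=0b +304.054ms=3/4b
2) 304.054ms=3/4b +304.054ms=3/4b
3) 608.108ms=3/2b +608.108ms=3/2b
4) 1216.216ms=3b +608.108ms=3/2b
5) 1824.324ms=9/2b +608.108ms=3/2b
6) 2432.432ms=6b +608.108ms=3/2b
7) 3040.541ms=15/2b +304.054ms=3/4b
8) 3344.595ms=33/4b +304.054ms=3/4b
9) 3648.649ms=9b +304.054ms=3/4b
10) 3952.703ms=39/4b +304.054ms=3/4b
11) 4256.757ms=21/2b +608.108ms=3/2b
Σ=12b of 12 (148bpm 3/8) — PASS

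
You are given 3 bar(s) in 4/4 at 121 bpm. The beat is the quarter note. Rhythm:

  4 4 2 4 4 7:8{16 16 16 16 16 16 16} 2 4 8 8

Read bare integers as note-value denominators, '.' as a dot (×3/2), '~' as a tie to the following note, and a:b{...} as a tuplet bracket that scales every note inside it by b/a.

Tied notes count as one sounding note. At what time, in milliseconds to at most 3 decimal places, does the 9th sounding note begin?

note 9 onset = 48/7b = 3400.236ms

1. 0.0ms @ 0 + 495.868ms (1)
2. 495.868ms @ 1 + 495.868ms (1)
3. 991.736ms @ 2 + 991.736ms (2)
4. 1983.471ms @ 4 + 495.868ms (1)
5. 2479.339ms @ 5 + 495.868ms (1)
6. 2975.207ms @ 6 + 141.677ms (2/7)
7. 3116.883ms @ 44/7 + 141.677ms (2/7)
8. 3258.56ms @ 46/7 + 141.677ms (2/7)
9. 3400.236ms @ 48/7 + 141.677ms (2/7)
10. 3541.913ms @ 50/7 + 141.677ms (2/7)
11. 3683.589ms @ 52/7 + 141.677ms (2/7)
12. 3825.266ms @ 54/7 + 141.677ms (2/7)
13. 3966.942ms @ 8 + 991.736ms (2)
14. 4958.678ms @ 10 + 495.868ms (1)
15. 5454.545ms @ 11 + 247.934ms (1/2)
16. 5702.479ms @ 23/2 + 247.934ms (1/2)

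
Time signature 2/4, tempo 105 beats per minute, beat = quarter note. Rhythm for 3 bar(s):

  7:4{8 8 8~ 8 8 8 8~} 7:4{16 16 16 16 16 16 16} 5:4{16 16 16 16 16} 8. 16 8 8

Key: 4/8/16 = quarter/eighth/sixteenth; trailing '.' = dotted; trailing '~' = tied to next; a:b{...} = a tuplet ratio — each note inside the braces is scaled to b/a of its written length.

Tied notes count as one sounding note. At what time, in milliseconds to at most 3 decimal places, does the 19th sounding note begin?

1. 0.0ms @ 0 + 163.265ms (2/7)
2. 163.265ms @ 2/7 + 163.265ms (2/7)
3. 326.531ms @ 4/7 + 326.531ms (4/7)
4. 653.061ms @ 8/7 + 163.265ms (2/7)
5. 816.327ms @ 10/7 + 163.265ms (2/7)
6. 979.592ms @ 12/7 + 244.898ms (3/7)
7. 1224.49ms @ 15/7 + 81.633ms (1/7)
8. 1306.122ms @ 16/7 + 81.633ms (1/7)
9. 1387.755ms @ 17/7 + 81.633ms (1/7)
10. 1469.388ms @ 18/7 + 81.633ms (1/7)
11. 1551.02ms @ 19/7 + 81.633ms (1/7)
12. 1632.653ms @ 20/7 + 81.633ms (1/7)
13. 1714.286ms @ 3 + 114.286ms (1/5)
14. 1828.571ms @ 16/5 + 114.286ms (1/5)
15. 1942.857ms @ 17/5 + 114.286ms (1/5)
16. 2057.143ms @ 18/5 + 114.286ms (1/5)
17. 2171.429ms @ 19/5 + 114.286ms (1/5)
18. 2285.714ms @ 4 + 428.571ms (3/4)
19. 2714.286ms @ 19/4 + 142.857ms (1/4)
20. 2857.143ms @ 5 + 285.714ms (1/2)
21. 3142.857ms @ 11/2 + 285.714ms (1/2)

note 19 onset = 19/4b = 2714.286ms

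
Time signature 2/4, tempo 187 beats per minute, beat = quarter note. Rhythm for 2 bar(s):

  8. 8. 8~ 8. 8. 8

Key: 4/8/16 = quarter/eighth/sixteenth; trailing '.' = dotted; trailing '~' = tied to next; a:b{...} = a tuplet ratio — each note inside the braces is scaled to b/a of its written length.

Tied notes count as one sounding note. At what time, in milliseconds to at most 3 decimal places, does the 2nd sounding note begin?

1. 0.0ms @ 0 + 240.642ms (3/4)
2. 240.642ms @ 3/4 + 240.642ms (3/4)
3. 481.283ms @ 3/2 + 401.07ms (5/4)
4. 882.353ms @ 11/4 + 240.642ms (3/4)
5. 1122.995ms @ 7/2 + 160.428ms (1/2)

note 2 onset = 3/4b = 240.642ms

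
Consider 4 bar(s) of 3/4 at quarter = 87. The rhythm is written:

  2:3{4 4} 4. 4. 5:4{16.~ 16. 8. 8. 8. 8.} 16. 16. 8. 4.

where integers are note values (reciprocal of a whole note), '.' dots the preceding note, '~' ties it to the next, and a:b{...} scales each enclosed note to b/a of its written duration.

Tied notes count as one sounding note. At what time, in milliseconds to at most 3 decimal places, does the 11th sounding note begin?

1. 0.0ms @ 0 + 1034.483ms (3/2)
2. 1034.483ms @ 3/2 + 1034.483ms (3/2)
3. 2068.966ms @ 3 + 1034.483ms (3/2)
4. 3103.448ms @ 9/2 + 1034.483ms (3/2)
5. 4137.931ms @ 6 + 413.793ms (3/5)
6. 4551.724ms @ 33/5 + 413.793ms (3/5)
7. 4965.517ms @ 36/5 + 413.793ms (3/5)
8. 5379.31ms @ 39/5 + 413.793ms (3/5)
9. 5793.103ms @ 42/5 + 413.793ms (3/5)
10. 6206.897ms @ 9 + 258.621ms (3/8)
11. 6465.517ms @ 75/8 + 258.621ms (3/8)
12. 6724.138ms @ 39/4 + 517.241ms (3/4)
13. 7241.379ms @ 21/2 + 1034.483ms (3/2)

note 11 onset = 75/8b = 6465.517ms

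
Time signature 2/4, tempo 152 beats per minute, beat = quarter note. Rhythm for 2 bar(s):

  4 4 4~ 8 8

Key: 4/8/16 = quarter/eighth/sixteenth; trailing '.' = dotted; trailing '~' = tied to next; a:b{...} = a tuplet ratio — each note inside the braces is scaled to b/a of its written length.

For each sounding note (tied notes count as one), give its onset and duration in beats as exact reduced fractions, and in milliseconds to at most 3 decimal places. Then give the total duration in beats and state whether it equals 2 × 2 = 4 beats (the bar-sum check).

1) 0.0ms=0b +394.737ms=1b
2) 394.737ms=1b +394.737ms=1b
3) 789.474ms=2b +592.105ms=3/2b
4) 1381.579ms=7/2b +197.368ms=1/2b
Σ=4b of 4 (152bpm 2/4) — PASS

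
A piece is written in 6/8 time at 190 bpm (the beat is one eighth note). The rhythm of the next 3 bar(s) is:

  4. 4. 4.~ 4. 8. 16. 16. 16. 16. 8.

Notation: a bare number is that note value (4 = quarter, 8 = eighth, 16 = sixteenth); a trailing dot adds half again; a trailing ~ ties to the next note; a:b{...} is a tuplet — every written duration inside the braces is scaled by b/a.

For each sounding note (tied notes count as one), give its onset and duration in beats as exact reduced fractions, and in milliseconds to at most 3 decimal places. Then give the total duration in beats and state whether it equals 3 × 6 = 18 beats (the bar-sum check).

1) 0.0ms=0b +947.368ms=3b
2) 947.368ms=3b +947.368ms=3b
3) 1894.737ms=6b +1894.737ms=6b
4) 3789.474ms=12b +473.684ms=3/2b
5) 4263.158ms=27/2b +236.842ms=3/4b
6) 4500.0ms=57/4b +236.842ms=3/4b
7) 4736.842ms=15b +236.842ms=3/4b
8) 4973.684ms=63/4b +236.842ms=3/4b
9) 5210.526ms=33/2b +473.684ms=3/2b
Σ=18b of 18 (190bpm 6/8) — PASS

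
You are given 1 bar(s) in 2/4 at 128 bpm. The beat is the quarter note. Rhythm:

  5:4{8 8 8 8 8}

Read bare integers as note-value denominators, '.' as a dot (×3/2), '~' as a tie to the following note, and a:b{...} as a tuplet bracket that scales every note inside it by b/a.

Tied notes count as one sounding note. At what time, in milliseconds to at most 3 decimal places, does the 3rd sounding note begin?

note 3 onset = 4/5b = 375.0ms

1. 0.0ms @ 0 + 187.5ms (2/5)
2. 187.5ms @ 2/5 + 187.5ms (2/5)
3. 375.0ms @ 4/5 + 187.5ms (2/5)
4. 562.5ms @ 6/5 + 187.5ms (2/5)
5. 750.0ms @ 8/5 + 187.5ms (2/5)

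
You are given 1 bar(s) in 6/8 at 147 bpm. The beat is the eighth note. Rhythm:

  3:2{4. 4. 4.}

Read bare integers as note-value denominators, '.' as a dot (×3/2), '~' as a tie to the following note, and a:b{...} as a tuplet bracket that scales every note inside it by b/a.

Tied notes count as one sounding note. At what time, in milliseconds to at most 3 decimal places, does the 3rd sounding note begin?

1. 0.0ms @ 0 + 816.327ms (2)
2. 816.327ms @ 2 + 816.327ms (2)
3. 1632.653ms @ 4 + 816.327ms (2)

note 3 onset = 4b = 1632.653ms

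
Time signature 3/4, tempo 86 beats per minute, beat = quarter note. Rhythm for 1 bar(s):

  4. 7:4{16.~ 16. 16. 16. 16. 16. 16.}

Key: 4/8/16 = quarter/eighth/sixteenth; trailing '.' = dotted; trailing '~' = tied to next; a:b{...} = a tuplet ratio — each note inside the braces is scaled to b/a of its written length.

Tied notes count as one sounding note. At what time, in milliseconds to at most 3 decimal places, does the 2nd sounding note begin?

note 2 onset = 3/2b = 1046.512ms

1. 0.0ms @ 0 + 1046.512ms (3/2)
2. 1046.512ms @ 3/2 + 299.003ms (3/7)
3. 1345.515ms @ 27/14 + 149.502ms (3/14)
4. 1495.017ms @ 15/7 + 149.502ms (3/14)
5. 1644.518ms @ 33/14 + 149.502ms (3/14)
6. 1794.02ms @ 18/7 + 149.502ms (3/14)
7. 1943.522ms @ 39/14 + 149.502ms (3/14)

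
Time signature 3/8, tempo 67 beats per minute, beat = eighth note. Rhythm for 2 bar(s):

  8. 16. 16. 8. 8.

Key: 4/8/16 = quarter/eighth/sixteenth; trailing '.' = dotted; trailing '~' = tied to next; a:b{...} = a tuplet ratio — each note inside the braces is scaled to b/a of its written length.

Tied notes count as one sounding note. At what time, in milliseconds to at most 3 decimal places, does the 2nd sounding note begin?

note 2 onset = 3/2b = 1343.284ms

1. 0.0ms @ 0 + 1343.284ms (3/2)
2. 1343.284ms @ 3/2 + 671.642ms (3/4)
3. 2014.925ms @ 9/4 + 671.642ms (3/4)
4. 2686.567ms @ 3 + 1343.284ms (3/2)
5. 4029.851ms @ 9/2 + 1343.284ms (3/2)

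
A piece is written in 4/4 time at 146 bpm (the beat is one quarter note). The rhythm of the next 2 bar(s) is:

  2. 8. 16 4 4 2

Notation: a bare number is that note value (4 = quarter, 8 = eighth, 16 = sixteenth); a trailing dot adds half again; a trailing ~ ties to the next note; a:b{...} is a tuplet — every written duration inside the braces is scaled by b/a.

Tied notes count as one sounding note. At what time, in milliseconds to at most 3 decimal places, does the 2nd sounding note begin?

note 2 onset = 3b = 1232.877ms

1. 0.0ms @ 0 + 1232.877ms (3)
2. 1232.877ms @ 3 + 308.219ms (3/4)
3. 1541.096ms @ 15/4 + 102.74ms (1/4)
4. 1643.836ms @ 4 + 410.959ms (1)
5. 2054.795ms @ 5 + 410.959ms (1)
6. 2465.753ms @ 6 + 821.918ms (2)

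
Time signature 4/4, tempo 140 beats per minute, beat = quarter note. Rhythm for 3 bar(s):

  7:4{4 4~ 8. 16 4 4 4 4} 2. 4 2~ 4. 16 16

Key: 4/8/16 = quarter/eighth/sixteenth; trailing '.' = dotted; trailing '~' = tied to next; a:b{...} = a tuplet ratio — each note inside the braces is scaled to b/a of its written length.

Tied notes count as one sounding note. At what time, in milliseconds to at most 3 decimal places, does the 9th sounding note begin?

1. 0.0ms @ 0 + 244.898ms (4/7)
2. 244.898ms @ 4/7 + 428.571ms (1)
3. 673.469ms @ 11/7 + 61.224ms (1/7)
4. 734.694ms @ 12/7 + 244.898ms (4/7)
5. 979.592ms @ 16/7 + 244.898ms (4/7)
6. 1224.49ms @ 20/7 + 244.898ms (4/7)
7. 1469.388ms @ 24/7 + 244.898ms (4/7)
8. 1714.286ms @ 4 + 1285.714ms (3)
9. 3000.0ms @ 7 + 428.571ms (1)
10. 3428.571ms @ 8 + 1500.0ms (7/2)
11. 4928.571ms @ 23/2 + 107.143ms (1/4)
12. 5035.714ms @ 47/4 + 107.143ms (1/4)

note 9 onset = 7b = 3000.0ms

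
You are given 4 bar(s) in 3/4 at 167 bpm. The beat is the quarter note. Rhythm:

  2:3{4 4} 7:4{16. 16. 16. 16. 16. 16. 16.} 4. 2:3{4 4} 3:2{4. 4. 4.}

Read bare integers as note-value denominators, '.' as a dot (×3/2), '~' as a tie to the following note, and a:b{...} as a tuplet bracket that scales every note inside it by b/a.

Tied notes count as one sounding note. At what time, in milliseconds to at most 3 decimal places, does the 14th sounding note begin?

1. 0.0ms @ 0 + 538.922ms (3/2)
2. 538.922ms @ 3/2 + 538.922ms (3/2)
3. 1077.844ms @ 3 + 76.989ms (3/14)
4. 1154.833ms @ 45/14 + 76.989ms (3/14)
5. 1231.822ms @ 24/7 + 76.989ms (3/14)
6. 1308.811ms @ 51/14 + 76.989ms (3/14)
7. 1385.8ms @ 27/7 + 76.989ms (3/14)
8. 1462.789ms @ 57/14 + 76.989ms (3/14)
9. 1539.778ms @ 30/7 + 76.989ms (3/14)
10. 1616.766ms @ 9/2 + 538.922ms (3/2)
11. 2155.689ms @ 6 + 538.922ms (3/2)
12. 2694.611ms @ 15/2 + 538.922ms (3/2)
13. 3233.533ms @ 9 + 359.281ms (1)
14. 3592.814ms @ 10 + 359.281ms (1)
15. 3952.096ms @ 11 + 359.281ms (1)

note 14 onset = 10b = 3592.814ms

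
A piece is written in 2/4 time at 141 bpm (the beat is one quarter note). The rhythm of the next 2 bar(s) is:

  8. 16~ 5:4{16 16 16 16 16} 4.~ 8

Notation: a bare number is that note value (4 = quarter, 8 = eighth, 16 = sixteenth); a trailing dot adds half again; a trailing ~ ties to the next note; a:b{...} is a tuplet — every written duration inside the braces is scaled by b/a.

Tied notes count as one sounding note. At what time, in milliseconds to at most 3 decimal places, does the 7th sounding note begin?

note 7 onset = 2b = 851.064ms

1. 0.0ms @ 0 + 319.149ms (3/4)
2. 319.149ms @ 3/4 + 191.489ms (9/20)
3. 510.638ms @ 6/5 + 85.106ms (1/5)
4. 595.745ms @ 7/5 + 85.106ms (1/5)
5. 680.851ms @ 8/5 + 85.106ms (1/5)
6. 765.957ms @ 9/5 + 85.106ms (1/5)
7. 851.064ms @ 2 + 851.064ms (2)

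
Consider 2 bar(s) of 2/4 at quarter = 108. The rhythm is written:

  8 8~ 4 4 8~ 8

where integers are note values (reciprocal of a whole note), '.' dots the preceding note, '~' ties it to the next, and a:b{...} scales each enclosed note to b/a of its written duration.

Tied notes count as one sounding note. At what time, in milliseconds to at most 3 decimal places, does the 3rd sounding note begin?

note 3 onset = 2b = 1111.111ms

1. 0.0ms @ 0 + 277.778ms (1/2)
2. 277.778ms @ 1/2 + 833.333ms (3/2)
3. 1111.111ms @ 2 + 555.556ms (1)
4. 1666.667ms @ 3 + 555.556ms (1)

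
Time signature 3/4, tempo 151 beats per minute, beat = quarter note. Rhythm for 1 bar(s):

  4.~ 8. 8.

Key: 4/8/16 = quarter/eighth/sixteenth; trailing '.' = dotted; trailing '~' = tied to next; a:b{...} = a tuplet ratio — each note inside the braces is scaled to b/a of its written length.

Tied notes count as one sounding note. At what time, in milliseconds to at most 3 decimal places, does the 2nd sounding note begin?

note 2 onset = 9/4b = 894.04ms

1. 0.0ms @ 0 + 894.04ms (9/4)
2. 894.04ms @ 9/4 + 298.013ms (3/4)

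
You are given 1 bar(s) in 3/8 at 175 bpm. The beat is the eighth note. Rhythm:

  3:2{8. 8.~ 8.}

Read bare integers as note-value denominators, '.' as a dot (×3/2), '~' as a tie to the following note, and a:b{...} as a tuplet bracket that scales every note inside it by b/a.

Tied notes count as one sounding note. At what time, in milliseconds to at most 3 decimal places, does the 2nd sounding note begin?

1. 0.0ms @ 0 + 342.857ms (1)
2. 342.857ms @ 1 + 685.714ms (2)

note 2 onset = 1b = 342.857ms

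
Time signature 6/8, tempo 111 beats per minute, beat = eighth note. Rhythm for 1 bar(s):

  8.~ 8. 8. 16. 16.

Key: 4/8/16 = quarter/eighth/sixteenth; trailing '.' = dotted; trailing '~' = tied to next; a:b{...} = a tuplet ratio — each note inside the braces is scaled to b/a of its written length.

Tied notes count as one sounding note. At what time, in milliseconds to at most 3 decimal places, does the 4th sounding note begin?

1. 0.0ms @ 0 + 1621.622ms (3)
2. 1621.622ms @ 3 + 810.811ms (3/2)
3. 2432.432ms @ 9/2 + 405.405ms (3/4)
4. 2837.838ms @ 21/4 + 405.405ms (3/4)

note 4 onset = 21/4b = 2837.838ms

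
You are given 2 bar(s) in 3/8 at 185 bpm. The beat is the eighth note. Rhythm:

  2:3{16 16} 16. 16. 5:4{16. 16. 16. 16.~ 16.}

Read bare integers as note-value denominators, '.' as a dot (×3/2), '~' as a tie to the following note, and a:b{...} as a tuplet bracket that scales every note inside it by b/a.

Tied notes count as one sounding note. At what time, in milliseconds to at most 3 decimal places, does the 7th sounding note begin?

1. 0.0ms @ 0 + 243.243ms (3/4)
2. 243.243ms @ 3/4 + 243.243ms (3/4)
3. 486.486ms @ 3/2 + 243.243ms (3/4)
4. 729.73ms @ 9/4 + 243.243ms (3/4)
5. 972.973ms @ 3 + 194.595ms (3/5)
6. 1167.568ms @ 18/5 + 194.595ms (3/5)
7. 1362.162ms @ 21/5 + 194.595ms (3/5)
8. 1556.757ms @ 24/5 + 389.189ms (6/5)

note 7 onset = 21/5b = 1362.162ms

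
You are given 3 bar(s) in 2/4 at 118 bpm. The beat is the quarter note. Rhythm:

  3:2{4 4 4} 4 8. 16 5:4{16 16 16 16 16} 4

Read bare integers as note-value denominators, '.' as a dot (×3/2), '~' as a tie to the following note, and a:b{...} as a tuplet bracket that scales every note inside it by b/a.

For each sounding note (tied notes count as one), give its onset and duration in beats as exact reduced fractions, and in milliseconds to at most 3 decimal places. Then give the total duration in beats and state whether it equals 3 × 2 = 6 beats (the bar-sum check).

1) 0.0ms=0b +338.983ms=2/3b
2) 338.983ms=2/3b +338.983ms=2/3b
3) 677.966ms=4/3b +338.983ms=2/3b
4) 1016.949ms=2b +508.475ms=1b
5) 1525.424ms=3b +381.356ms=3/4b
6) 1906.78ms=15/4b +127.119ms=1/4b
7) 2033.898ms=4b +101.695ms=1/5b
8) 2135.593ms=21/5b +101.695ms=1/5b
9) 2237.288ms=22/5b +101.695ms=1/5b
10) 2338.983ms=23/5b +101.695ms=1/5b
11) 2440.678ms=24/5b +101.695ms=1/5b
12) 2542.373ms=5b +508.475ms=1b
Σ=6b of 6 (118bpm 2/4) — PASS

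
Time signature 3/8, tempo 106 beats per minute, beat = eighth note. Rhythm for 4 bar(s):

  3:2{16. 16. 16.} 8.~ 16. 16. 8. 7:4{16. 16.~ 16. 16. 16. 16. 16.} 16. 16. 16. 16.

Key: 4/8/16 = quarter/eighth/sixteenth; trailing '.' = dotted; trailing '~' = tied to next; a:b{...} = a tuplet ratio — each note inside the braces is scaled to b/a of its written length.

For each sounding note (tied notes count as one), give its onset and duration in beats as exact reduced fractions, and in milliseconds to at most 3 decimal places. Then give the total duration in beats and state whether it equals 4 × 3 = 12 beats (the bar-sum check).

1) 0.0ms=0b +283.019ms=1/2b
2) 283.019ms=1/2b +283.019ms=1/2b
3) 566.038ms=1b +283.019ms=1/2b
4) 849.057ms=3/2b +1273.585ms=9/4b
5) 2122.642ms=15/4b +424.528ms=3/4b
6) 2547.17ms=9/2b +849.057ms=3/2b
7) 3396.226ms=6b +242.588ms=3/7b
8) 3638.814ms=45/7b +485.175ms=6/7b
9) 4123.989ms=51/7b +242.588ms=3/7b
10) 4366.577ms=54/7b +242.588ms=3/7b
11) 4609.164ms=57/7b +242.588ms=3/7b
12) 4851.752ms=60/7b +242.588ms=3/7b
13) 5094.34ms=9b +424.528ms=3/4b
14) 5518.868ms=39/4b +424.528ms=3/4b
15) 5943.396ms=21/2b +424.528ms=3/4b
16) 6367.925ms=45/4b +424.528ms=3/4b
Σ=12b of 12 (106bpm 3/8) — PASS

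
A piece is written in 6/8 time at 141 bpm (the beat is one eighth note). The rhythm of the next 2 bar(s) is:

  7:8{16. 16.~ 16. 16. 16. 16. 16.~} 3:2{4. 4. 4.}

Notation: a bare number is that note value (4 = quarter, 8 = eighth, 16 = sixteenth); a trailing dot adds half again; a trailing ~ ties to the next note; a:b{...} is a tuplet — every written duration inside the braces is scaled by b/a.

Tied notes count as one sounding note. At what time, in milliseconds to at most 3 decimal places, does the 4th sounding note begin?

note 4 onset = 24/7b = 1458.967ms

1. 0.0ms @ 0 + 364.742ms (6/7)
2. 364.742ms @ 6/7 + 729.483ms (12/7)
3. 1094.225ms @ 18/7 + 364.742ms (6/7)
4. 1458.967ms @ 24/7 + 364.742ms (6/7)
5. 1823.708ms @ 30/7 + 364.742ms (6/7)
6. 2188.45ms @ 36/7 + 1215.805ms (20/7)
7. 3404.255ms @ 8 + 851.064ms (2)
8. 4255.319ms @ 10 + 851.064ms (2)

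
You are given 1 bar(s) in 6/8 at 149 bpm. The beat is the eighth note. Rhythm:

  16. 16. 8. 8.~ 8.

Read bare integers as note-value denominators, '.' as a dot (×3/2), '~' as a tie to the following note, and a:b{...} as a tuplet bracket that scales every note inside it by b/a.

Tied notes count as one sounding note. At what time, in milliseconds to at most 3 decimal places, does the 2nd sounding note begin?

1. 0.0ms @ 0 + 302.013ms (3/4)
2. 302.013ms @ 3/4 + 302.013ms (3/4)
3. 604.027ms @ 3/2 + 604.027ms (3/2)
4. 1208.054ms @ 3 + 1208.054ms (3)

note 2 onset = 3/4b = 302.013ms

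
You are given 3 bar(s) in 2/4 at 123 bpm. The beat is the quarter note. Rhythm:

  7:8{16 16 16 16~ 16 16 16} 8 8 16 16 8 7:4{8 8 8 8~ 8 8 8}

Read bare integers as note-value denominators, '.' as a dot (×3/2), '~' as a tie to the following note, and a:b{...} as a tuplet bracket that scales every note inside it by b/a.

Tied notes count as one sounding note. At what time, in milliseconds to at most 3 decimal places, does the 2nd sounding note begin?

note 2 onset = 2/7b = 139.373ms

1. 0.0ms @ 0 + 139.373ms (2/7)
2. 139.373ms @ 2/7 + 139.373ms (2/7)
3. 278.746ms @ 4/7 + 139.373ms (2/7)
4. 418.118ms @ 6/7 + 278.746ms (4/7)
5. 696.864ms @ 10/7 + 139.373ms (2/7)
6. 836.237ms @ 12/7 + 139.373ms (2/7)
7. 975.61ms @ 2 + 243.902ms (1/2)
8. 1219.512ms @ 5/2 + 243.902ms (1/2)
9. 1463.415ms @ 3 + 121.951ms (1/4)
10. 1585.366ms @ 13/4 + 121.951ms (1/4)
11. 1707.317ms @ 7/2 + 243.902ms (1/2)
12. 1951.22ms @ 4 + 139.373ms (2/7)
13. 2090.592ms @ 30/7 + 139.373ms (2/7)
14. 2229.965ms @ 32/7 + 139.373ms (2/7)
15. 2369.338ms @ 34/7 + 278.746ms (4/7)
16. 2648.084ms @ 38/7 + 139.373ms (2/7)
17. 2787.456ms @ 40/7 + 139.373ms (2/7)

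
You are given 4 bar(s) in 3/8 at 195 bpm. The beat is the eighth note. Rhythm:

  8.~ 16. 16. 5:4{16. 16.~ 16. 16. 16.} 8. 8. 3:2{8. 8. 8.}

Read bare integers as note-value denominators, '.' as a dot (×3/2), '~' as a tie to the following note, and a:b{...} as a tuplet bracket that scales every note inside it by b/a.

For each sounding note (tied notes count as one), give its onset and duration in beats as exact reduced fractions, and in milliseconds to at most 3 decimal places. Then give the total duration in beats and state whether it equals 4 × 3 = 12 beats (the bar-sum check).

1) 0.0ms=0b +692.308ms=9/4b
2) 692.308ms=9/4b +230.769ms=3/4b
3) 923.077ms=3b +184.615ms=3/5b
4) 1107.692ms=18/5b +369.231ms=6/5b
5) 1476.923ms=24/5b +184.615ms=3/5b
6) 1661.538ms=27/5b +184.615ms=3/5b
7) 1846.154ms=6b +461.538ms=3/2b
8) 2307.692ms=15/2b +461.538ms=3/2b
9) 2769.231ms=9b +307.692ms=1b
10) 3076.923ms=10b +307.692ms=1b
11) 3384.615ms=11b +307.692ms=1b
Σ=12b of 12 (195bpm 3/8) — PASS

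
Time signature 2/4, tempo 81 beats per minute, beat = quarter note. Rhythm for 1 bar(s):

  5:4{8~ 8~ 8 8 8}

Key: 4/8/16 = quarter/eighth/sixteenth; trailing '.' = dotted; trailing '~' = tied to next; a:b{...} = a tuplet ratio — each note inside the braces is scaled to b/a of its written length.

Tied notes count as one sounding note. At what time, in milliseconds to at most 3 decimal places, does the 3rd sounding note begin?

note 3 onset = 8/5b = 1185.185ms

1. 0.0ms @ 0 + 888.889ms (6/5)
2. 888.889ms @ 6/5 + 296.296ms (2/5)
3. 1185.185ms @ 8/5 + 296.296ms (2/5)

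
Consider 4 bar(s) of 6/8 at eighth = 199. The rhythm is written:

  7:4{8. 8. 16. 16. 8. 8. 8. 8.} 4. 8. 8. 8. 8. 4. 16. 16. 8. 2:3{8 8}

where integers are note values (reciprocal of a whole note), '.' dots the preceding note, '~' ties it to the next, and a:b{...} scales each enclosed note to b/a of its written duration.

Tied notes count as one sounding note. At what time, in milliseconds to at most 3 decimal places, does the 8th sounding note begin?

1. 0.0ms @ 0 + 258.435ms (6/7)
2. 258.435ms @ 6/7 + 258.435ms (6/7)
3. 516.87ms @ 12/7 + 129.218ms (3/7)
4. 646.088ms @ 15/7 + 129.218ms (3/7)
5. 775.305ms @ 18/7 + 258.435ms (6/7)
6. 1033.74ms @ 24/7 + 258.435ms (6/7)
7. 1292.175ms @ 30/7 + 258.435ms (6/7)
8. 1550.61ms @ 36/7 + 258.435ms (6/7)
9. 1809.045ms @ 6 + 904.523ms (3)
10. 2713.568ms @ 9 + 452.261ms (3/2)
11. 3165.829ms @ 21/2 + 452.261ms (3/2)
12. 3618.09ms @ 12 + 452.261ms (3/2)
13. 4070.352ms @ 27/2 + 452.261ms (3/2)
14. 4522.613ms @ 15 + 904.523ms (3)
15. 5427.136ms @ 18 + 226.131ms (3/4)
16. 5653.266ms @ 75/4 + 226.131ms (3/4)
17. 5879.397ms @ 39/2 + 452.261ms (3/2)
18. 6331.658ms @ 21 + 452.261ms (3/2)
19. 6783.92ms @ 45/2 + 452.261ms (3/2)

note 8 onset = 36/7b = 1550.61ms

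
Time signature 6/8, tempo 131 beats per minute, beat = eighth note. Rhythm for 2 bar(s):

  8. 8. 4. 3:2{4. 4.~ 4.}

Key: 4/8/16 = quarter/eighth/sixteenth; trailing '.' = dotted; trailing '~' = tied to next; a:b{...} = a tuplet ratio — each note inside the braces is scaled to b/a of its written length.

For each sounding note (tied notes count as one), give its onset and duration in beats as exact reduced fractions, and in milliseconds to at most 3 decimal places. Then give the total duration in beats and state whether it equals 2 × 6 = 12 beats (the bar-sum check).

1) 0.0ms=0b +687.023ms=3/2b
2) 687.023ms=3/2b +687.023ms=3/2b
3) 1374.046ms=3b +1374.046ms=3b
4) 2748.092ms=6b +916.031ms=2b
5) 3664.122ms=8b +1832.061ms=4b
Σ=12b of 12 (131bpm 6/8) — PASS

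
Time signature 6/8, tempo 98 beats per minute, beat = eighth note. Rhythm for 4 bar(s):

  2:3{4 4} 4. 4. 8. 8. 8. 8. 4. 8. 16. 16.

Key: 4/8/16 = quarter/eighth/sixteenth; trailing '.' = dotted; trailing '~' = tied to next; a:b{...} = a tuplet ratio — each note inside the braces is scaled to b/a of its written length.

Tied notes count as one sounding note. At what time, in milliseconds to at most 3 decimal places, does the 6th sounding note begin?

1. 0.0ms @ 0 + 1836.735ms (3)
2. 1836.735ms @ 3 + 1836.735ms (3)
3. 3673.469ms @ 6 + 1836.735ms (3)
4. 5510.204ms @ 9 + 1836.735ms (3)
5. 7346.939ms @ 12 + 918.367ms (3/2)
6. 8265.306ms @ 27/2 + 918.367ms (3/2)
7. 9183.673ms @ 15 + 918.367ms (3/2)
8. 10102.041ms @ 33/2 + 918.367ms (3/2)
9. 11020.408ms @ 18 + 1836.735ms (3)
10. 12857.143ms @ 21 + 918.367ms (3/2)
11. 13775.51ms @ 45/2 + 459.184ms (3/4)
12. 14234.694ms @ 93/4 + 459.184ms (3/4)

note 6 onset = 27/2b = 8265.306ms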